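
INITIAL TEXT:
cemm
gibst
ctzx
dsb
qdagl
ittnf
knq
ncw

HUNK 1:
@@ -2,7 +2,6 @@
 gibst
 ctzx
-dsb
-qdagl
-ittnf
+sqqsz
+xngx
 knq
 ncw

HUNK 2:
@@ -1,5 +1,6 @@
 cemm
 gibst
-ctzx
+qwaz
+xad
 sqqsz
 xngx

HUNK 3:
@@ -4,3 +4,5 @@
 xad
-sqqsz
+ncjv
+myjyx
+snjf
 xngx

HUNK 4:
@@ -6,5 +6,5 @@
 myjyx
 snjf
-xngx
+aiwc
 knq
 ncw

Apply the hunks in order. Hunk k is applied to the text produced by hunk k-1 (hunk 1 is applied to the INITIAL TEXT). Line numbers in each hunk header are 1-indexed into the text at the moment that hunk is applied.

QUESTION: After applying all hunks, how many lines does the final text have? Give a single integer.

Hunk 1: at line 2 remove [dsb,qdagl,ittnf] add [sqqsz,xngx] -> 7 lines: cemm gibst ctzx sqqsz xngx knq ncw
Hunk 2: at line 1 remove [ctzx] add [qwaz,xad] -> 8 lines: cemm gibst qwaz xad sqqsz xngx knq ncw
Hunk 3: at line 4 remove [sqqsz] add [ncjv,myjyx,snjf] -> 10 lines: cemm gibst qwaz xad ncjv myjyx snjf xngx knq ncw
Hunk 4: at line 6 remove [xngx] add [aiwc] -> 10 lines: cemm gibst qwaz xad ncjv myjyx snjf aiwc knq ncw
Final line count: 10

Answer: 10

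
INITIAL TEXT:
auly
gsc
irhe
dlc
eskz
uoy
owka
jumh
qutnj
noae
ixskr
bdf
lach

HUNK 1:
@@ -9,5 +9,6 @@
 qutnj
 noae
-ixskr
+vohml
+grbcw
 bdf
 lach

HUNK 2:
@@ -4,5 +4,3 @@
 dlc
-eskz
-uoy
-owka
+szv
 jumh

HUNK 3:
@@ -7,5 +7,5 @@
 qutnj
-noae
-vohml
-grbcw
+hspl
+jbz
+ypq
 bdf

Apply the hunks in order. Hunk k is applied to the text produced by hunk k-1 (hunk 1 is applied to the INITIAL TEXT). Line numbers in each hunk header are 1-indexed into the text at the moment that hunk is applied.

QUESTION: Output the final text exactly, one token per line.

Hunk 1: at line 9 remove [ixskr] add [vohml,grbcw] -> 14 lines: auly gsc irhe dlc eskz uoy owka jumh qutnj noae vohml grbcw bdf lach
Hunk 2: at line 4 remove [eskz,uoy,owka] add [szv] -> 12 lines: auly gsc irhe dlc szv jumh qutnj noae vohml grbcw bdf lach
Hunk 3: at line 7 remove [noae,vohml,grbcw] add [hspl,jbz,ypq] -> 12 lines: auly gsc irhe dlc szv jumh qutnj hspl jbz ypq bdf lach

Answer: auly
gsc
irhe
dlc
szv
jumh
qutnj
hspl
jbz
ypq
bdf
lach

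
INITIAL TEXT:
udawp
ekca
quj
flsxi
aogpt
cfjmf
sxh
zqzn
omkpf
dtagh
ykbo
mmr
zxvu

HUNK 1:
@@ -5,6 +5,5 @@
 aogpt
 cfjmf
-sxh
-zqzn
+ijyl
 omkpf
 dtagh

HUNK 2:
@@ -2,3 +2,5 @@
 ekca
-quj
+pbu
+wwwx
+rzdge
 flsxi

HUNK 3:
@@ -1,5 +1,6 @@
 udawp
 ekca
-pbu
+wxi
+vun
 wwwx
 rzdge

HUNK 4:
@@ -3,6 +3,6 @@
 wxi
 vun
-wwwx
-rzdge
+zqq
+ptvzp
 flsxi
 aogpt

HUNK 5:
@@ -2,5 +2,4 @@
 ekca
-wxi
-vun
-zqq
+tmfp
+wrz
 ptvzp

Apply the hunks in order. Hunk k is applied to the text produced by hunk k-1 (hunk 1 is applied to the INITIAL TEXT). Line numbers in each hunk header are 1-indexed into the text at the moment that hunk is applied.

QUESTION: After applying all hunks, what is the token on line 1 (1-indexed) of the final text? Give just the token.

Answer: udawp

Derivation:
Hunk 1: at line 5 remove [sxh,zqzn] add [ijyl] -> 12 lines: udawp ekca quj flsxi aogpt cfjmf ijyl omkpf dtagh ykbo mmr zxvu
Hunk 2: at line 2 remove [quj] add [pbu,wwwx,rzdge] -> 14 lines: udawp ekca pbu wwwx rzdge flsxi aogpt cfjmf ijyl omkpf dtagh ykbo mmr zxvu
Hunk 3: at line 1 remove [pbu] add [wxi,vun] -> 15 lines: udawp ekca wxi vun wwwx rzdge flsxi aogpt cfjmf ijyl omkpf dtagh ykbo mmr zxvu
Hunk 4: at line 3 remove [wwwx,rzdge] add [zqq,ptvzp] -> 15 lines: udawp ekca wxi vun zqq ptvzp flsxi aogpt cfjmf ijyl omkpf dtagh ykbo mmr zxvu
Hunk 5: at line 2 remove [wxi,vun,zqq] add [tmfp,wrz] -> 14 lines: udawp ekca tmfp wrz ptvzp flsxi aogpt cfjmf ijyl omkpf dtagh ykbo mmr zxvu
Final line 1: udawp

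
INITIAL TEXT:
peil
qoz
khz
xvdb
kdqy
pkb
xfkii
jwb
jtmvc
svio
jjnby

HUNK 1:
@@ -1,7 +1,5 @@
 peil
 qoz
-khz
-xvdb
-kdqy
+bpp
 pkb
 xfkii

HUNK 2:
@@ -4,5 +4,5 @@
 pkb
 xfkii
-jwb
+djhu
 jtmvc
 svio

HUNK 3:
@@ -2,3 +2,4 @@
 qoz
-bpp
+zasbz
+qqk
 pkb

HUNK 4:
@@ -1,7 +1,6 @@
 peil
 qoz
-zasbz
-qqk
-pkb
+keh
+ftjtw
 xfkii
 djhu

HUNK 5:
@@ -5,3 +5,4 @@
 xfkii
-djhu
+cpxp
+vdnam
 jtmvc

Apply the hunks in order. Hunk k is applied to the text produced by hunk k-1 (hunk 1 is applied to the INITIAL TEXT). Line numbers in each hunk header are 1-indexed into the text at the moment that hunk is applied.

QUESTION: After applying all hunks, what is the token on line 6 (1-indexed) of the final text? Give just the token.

Hunk 1: at line 1 remove [khz,xvdb,kdqy] add [bpp] -> 9 lines: peil qoz bpp pkb xfkii jwb jtmvc svio jjnby
Hunk 2: at line 4 remove [jwb] add [djhu] -> 9 lines: peil qoz bpp pkb xfkii djhu jtmvc svio jjnby
Hunk 3: at line 2 remove [bpp] add [zasbz,qqk] -> 10 lines: peil qoz zasbz qqk pkb xfkii djhu jtmvc svio jjnby
Hunk 4: at line 1 remove [zasbz,qqk,pkb] add [keh,ftjtw] -> 9 lines: peil qoz keh ftjtw xfkii djhu jtmvc svio jjnby
Hunk 5: at line 5 remove [djhu] add [cpxp,vdnam] -> 10 lines: peil qoz keh ftjtw xfkii cpxp vdnam jtmvc svio jjnby
Final line 6: cpxp

Answer: cpxp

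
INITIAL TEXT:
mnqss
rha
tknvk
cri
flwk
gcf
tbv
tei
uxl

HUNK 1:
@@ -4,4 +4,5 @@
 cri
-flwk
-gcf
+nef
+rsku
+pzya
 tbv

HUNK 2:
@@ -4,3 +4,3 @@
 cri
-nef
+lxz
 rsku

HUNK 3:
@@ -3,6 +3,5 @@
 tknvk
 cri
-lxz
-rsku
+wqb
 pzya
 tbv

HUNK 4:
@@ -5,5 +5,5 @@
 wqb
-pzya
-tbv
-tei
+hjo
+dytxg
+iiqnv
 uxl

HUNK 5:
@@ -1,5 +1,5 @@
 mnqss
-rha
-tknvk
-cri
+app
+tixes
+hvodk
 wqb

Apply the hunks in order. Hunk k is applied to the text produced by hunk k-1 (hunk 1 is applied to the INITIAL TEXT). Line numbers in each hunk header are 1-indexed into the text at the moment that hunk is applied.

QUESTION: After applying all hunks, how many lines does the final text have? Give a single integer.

Answer: 9

Derivation:
Hunk 1: at line 4 remove [flwk,gcf] add [nef,rsku,pzya] -> 10 lines: mnqss rha tknvk cri nef rsku pzya tbv tei uxl
Hunk 2: at line 4 remove [nef] add [lxz] -> 10 lines: mnqss rha tknvk cri lxz rsku pzya tbv tei uxl
Hunk 3: at line 3 remove [lxz,rsku] add [wqb] -> 9 lines: mnqss rha tknvk cri wqb pzya tbv tei uxl
Hunk 4: at line 5 remove [pzya,tbv,tei] add [hjo,dytxg,iiqnv] -> 9 lines: mnqss rha tknvk cri wqb hjo dytxg iiqnv uxl
Hunk 5: at line 1 remove [rha,tknvk,cri] add [app,tixes,hvodk] -> 9 lines: mnqss app tixes hvodk wqb hjo dytxg iiqnv uxl
Final line count: 9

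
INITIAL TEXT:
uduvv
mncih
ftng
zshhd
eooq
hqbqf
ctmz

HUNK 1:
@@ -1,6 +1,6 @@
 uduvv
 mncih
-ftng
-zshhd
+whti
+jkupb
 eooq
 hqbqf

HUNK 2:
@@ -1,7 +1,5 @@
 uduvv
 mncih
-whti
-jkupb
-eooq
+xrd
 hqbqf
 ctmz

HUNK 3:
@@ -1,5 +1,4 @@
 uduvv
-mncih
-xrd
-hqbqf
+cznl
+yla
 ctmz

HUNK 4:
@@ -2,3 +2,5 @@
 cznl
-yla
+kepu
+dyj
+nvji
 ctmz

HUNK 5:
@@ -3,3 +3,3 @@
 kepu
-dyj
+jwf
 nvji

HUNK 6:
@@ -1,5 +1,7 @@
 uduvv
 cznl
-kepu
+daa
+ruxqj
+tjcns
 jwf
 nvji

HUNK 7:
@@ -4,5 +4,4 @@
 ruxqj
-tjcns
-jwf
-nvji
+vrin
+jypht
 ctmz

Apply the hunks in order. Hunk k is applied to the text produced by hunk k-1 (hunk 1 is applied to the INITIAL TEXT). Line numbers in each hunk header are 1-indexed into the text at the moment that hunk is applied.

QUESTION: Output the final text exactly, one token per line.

Hunk 1: at line 1 remove [ftng,zshhd] add [whti,jkupb] -> 7 lines: uduvv mncih whti jkupb eooq hqbqf ctmz
Hunk 2: at line 1 remove [whti,jkupb,eooq] add [xrd] -> 5 lines: uduvv mncih xrd hqbqf ctmz
Hunk 3: at line 1 remove [mncih,xrd,hqbqf] add [cznl,yla] -> 4 lines: uduvv cznl yla ctmz
Hunk 4: at line 2 remove [yla] add [kepu,dyj,nvji] -> 6 lines: uduvv cznl kepu dyj nvji ctmz
Hunk 5: at line 3 remove [dyj] add [jwf] -> 6 lines: uduvv cznl kepu jwf nvji ctmz
Hunk 6: at line 1 remove [kepu] add [daa,ruxqj,tjcns] -> 8 lines: uduvv cznl daa ruxqj tjcns jwf nvji ctmz
Hunk 7: at line 4 remove [tjcns,jwf,nvji] add [vrin,jypht] -> 7 lines: uduvv cznl daa ruxqj vrin jypht ctmz

Answer: uduvv
cznl
daa
ruxqj
vrin
jypht
ctmz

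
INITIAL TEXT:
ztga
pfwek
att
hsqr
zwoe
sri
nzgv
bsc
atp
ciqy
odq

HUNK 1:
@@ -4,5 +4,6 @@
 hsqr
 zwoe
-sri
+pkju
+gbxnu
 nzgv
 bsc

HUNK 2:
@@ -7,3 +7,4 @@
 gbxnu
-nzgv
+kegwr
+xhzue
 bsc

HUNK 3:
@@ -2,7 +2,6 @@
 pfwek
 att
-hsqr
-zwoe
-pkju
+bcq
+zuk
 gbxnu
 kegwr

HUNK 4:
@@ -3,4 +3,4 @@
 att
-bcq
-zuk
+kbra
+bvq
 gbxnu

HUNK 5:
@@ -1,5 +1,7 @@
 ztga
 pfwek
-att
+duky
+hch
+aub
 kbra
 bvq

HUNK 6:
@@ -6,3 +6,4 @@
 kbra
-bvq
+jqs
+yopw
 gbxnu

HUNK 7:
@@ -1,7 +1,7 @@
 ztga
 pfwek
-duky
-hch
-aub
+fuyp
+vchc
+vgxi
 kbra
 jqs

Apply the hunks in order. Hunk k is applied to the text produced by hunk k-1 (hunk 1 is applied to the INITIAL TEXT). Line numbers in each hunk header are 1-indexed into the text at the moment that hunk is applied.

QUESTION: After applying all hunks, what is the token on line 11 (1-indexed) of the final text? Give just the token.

Hunk 1: at line 4 remove [sri] add [pkju,gbxnu] -> 12 lines: ztga pfwek att hsqr zwoe pkju gbxnu nzgv bsc atp ciqy odq
Hunk 2: at line 7 remove [nzgv] add [kegwr,xhzue] -> 13 lines: ztga pfwek att hsqr zwoe pkju gbxnu kegwr xhzue bsc atp ciqy odq
Hunk 3: at line 2 remove [hsqr,zwoe,pkju] add [bcq,zuk] -> 12 lines: ztga pfwek att bcq zuk gbxnu kegwr xhzue bsc atp ciqy odq
Hunk 4: at line 3 remove [bcq,zuk] add [kbra,bvq] -> 12 lines: ztga pfwek att kbra bvq gbxnu kegwr xhzue bsc atp ciqy odq
Hunk 5: at line 1 remove [att] add [duky,hch,aub] -> 14 lines: ztga pfwek duky hch aub kbra bvq gbxnu kegwr xhzue bsc atp ciqy odq
Hunk 6: at line 6 remove [bvq] add [jqs,yopw] -> 15 lines: ztga pfwek duky hch aub kbra jqs yopw gbxnu kegwr xhzue bsc atp ciqy odq
Hunk 7: at line 1 remove [duky,hch,aub] add [fuyp,vchc,vgxi] -> 15 lines: ztga pfwek fuyp vchc vgxi kbra jqs yopw gbxnu kegwr xhzue bsc atp ciqy odq
Final line 11: xhzue

Answer: xhzue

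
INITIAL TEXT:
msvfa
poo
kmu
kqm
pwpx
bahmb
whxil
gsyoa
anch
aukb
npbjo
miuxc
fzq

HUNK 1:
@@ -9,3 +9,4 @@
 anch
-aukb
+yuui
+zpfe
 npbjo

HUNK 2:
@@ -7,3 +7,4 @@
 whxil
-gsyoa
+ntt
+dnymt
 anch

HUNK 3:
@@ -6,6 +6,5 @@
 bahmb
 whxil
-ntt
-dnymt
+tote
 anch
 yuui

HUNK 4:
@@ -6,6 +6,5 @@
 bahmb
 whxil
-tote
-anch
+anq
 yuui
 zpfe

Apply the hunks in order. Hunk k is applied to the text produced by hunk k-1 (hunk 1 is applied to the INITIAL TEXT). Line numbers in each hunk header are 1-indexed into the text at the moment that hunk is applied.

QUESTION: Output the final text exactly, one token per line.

Answer: msvfa
poo
kmu
kqm
pwpx
bahmb
whxil
anq
yuui
zpfe
npbjo
miuxc
fzq

Derivation:
Hunk 1: at line 9 remove [aukb] add [yuui,zpfe] -> 14 lines: msvfa poo kmu kqm pwpx bahmb whxil gsyoa anch yuui zpfe npbjo miuxc fzq
Hunk 2: at line 7 remove [gsyoa] add [ntt,dnymt] -> 15 lines: msvfa poo kmu kqm pwpx bahmb whxil ntt dnymt anch yuui zpfe npbjo miuxc fzq
Hunk 3: at line 6 remove [ntt,dnymt] add [tote] -> 14 lines: msvfa poo kmu kqm pwpx bahmb whxil tote anch yuui zpfe npbjo miuxc fzq
Hunk 4: at line 6 remove [tote,anch] add [anq] -> 13 lines: msvfa poo kmu kqm pwpx bahmb whxil anq yuui zpfe npbjo miuxc fzq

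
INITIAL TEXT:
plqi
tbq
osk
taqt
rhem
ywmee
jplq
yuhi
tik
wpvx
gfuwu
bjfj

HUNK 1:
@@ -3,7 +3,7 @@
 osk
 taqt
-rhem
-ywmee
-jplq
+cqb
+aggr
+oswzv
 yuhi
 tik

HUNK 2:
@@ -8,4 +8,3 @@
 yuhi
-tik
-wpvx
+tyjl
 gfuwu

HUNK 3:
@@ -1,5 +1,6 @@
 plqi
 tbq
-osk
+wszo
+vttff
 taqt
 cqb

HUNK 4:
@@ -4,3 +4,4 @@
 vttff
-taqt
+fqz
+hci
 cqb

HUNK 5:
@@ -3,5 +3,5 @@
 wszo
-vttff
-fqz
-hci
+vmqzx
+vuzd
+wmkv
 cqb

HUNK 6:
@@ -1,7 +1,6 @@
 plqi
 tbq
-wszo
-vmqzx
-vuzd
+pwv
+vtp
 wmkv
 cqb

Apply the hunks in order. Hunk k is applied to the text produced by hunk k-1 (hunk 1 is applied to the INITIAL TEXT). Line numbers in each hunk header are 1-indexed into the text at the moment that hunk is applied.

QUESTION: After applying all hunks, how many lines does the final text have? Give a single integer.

Hunk 1: at line 3 remove [rhem,ywmee,jplq] add [cqb,aggr,oswzv] -> 12 lines: plqi tbq osk taqt cqb aggr oswzv yuhi tik wpvx gfuwu bjfj
Hunk 2: at line 8 remove [tik,wpvx] add [tyjl] -> 11 lines: plqi tbq osk taqt cqb aggr oswzv yuhi tyjl gfuwu bjfj
Hunk 3: at line 1 remove [osk] add [wszo,vttff] -> 12 lines: plqi tbq wszo vttff taqt cqb aggr oswzv yuhi tyjl gfuwu bjfj
Hunk 4: at line 4 remove [taqt] add [fqz,hci] -> 13 lines: plqi tbq wszo vttff fqz hci cqb aggr oswzv yuhi tyjl gfuwu bjfj
Hunk 5: at line 3 remove [vttff,fqz,hci] add [vmqzx,vuzd,wmkv] -> 13 lines: plqi tbq wszo vmqzx vuzd wmkv cqb aggr oswzv yuhi tyjl gfuwu bjfj
Hunk 6: at line 1 remove [wszo,vmqzx,vuzd] add [pwv,vtp] -> 12 lines: plqi tbq pwv vtp wmkv cqb aggr oswzv yuhi tyjl gfuwu bjfj
Final line count: 12

Answer: 12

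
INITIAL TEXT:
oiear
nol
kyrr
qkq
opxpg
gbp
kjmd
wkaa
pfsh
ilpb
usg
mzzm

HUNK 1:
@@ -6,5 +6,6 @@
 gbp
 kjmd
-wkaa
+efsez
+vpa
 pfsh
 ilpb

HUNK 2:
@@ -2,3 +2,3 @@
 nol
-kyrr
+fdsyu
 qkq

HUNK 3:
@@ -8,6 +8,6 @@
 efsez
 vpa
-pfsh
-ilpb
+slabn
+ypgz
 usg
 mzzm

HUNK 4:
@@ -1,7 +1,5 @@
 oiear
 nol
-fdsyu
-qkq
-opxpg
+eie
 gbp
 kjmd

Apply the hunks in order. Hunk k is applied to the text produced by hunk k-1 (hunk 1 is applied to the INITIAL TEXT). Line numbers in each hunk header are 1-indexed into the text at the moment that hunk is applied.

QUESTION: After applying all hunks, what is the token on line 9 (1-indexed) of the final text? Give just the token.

Answer: ypgz

Derivation:
Hunk 1: at line 6 remove [wkaa] add [efsez,vpa] -> 13 lines: oiear nol kyrr qkq opxpg gbp kjmd efsez vpa pfsh ilpb usg mzzm
Hunk 2: at line 2 remove [kyrr] add [fdsyu] -> 13 lines: oiear nol fdsyu qkq opxpg gbp kjmd efsez vpa pfsh ilpb usg mzzm
Hunk 3: at line 8 remove [pfsh,ilpb] add [slabn,ypgz] -> 13 lines: oiear nol fdsyu qkq opxpg gbp kjmd efsez vpa slabn ypgz usg mzzm
Hunk 4: at line 1 remove [fdsyu,qkq,opxpg] add [eie] -> 11 lines: oiear nol eie gbp kjmd efsez vpa slabn ypgz usg mzzm
Final line 9: ypgz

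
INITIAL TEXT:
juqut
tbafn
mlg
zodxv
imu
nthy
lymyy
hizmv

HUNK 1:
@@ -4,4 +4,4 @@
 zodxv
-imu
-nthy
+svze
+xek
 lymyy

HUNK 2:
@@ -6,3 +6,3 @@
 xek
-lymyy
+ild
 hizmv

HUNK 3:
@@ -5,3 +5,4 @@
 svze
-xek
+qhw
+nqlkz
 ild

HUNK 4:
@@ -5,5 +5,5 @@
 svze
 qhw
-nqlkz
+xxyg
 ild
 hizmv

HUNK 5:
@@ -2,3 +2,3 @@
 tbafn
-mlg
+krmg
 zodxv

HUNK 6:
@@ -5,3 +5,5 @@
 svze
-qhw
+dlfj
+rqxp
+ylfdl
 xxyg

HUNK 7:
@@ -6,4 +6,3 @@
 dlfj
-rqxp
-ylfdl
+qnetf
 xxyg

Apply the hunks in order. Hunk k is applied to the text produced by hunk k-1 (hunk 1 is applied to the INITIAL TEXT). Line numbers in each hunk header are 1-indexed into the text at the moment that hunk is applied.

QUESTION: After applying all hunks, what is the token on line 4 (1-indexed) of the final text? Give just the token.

Hunk 1: at line 4 remove [imu,nthy] add [svze,xek] -> 8 lines: juqut tbafn mlg zodxv svze xek lymyy hizmv
Hunk 2: at line 6 remove [lymyy] add [ild] -> 8 lines: juqut tbafn mlg zodxv svze xek ild hizmv
Hunk 3: at line 5 remove [xek] add [qhw,nqlkz] -> 9 lines: juqut tbafn mlg zodxv svze qhw nqlkz ild hizmv
Hunk 4: at line 5 remove [nqlkz] add [xxyg] -> 9 lines: juqut tbafn mlg zodxv svze qhw xxyg ild hizmv
Hunk 5: at line 2 remove [mlg] add [krmg] -> 9 lines: juqut tbafn krmg zodxv svze qhw xxyg ild hizmv
Hunk 6: at line 5 remove [qhw] add [dlfj,rqxp,ylfdl] -> 11 lines: juqut tbafn krmg zodxv svze dlfj rqxp ylfdl xxyg ild hizmv
Hunk 7: at line 6 remove [rqxp,ylfdl] add [qnetf] -> 10 lines: juqut tbafn krmg zodxv svze dlfj qnetf xxyg ild hizmv
Final line 4: zodxv

Answer: zodxv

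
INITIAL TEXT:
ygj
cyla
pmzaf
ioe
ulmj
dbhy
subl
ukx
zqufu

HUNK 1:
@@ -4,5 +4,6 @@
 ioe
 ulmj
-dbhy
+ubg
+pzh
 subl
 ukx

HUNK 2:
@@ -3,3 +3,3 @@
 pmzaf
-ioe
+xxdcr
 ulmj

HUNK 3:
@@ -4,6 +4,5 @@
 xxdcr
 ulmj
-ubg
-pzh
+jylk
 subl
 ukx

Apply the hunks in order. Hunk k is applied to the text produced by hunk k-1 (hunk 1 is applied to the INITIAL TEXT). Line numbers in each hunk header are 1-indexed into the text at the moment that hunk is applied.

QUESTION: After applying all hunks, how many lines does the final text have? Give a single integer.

Hunk 1: at line 4 remove [dbhy] add [ubg,pzh] -> 10 lines: ygj cyla pmzaf ioe ulmj ubg pzh subl ukx zqufu
Hunk 2: at line 3 remove [ioe] add [xxdcr] -> 10 lines: ygj cyla pmzaf xxdcr ulmj ubg pzh subl ukx zqufu
Hunk 3: at line 4 remove [ubg,pzh] add [jylk] -> 9 lines: ygj cyla pmzaf xxdcr ulmj jylk subl ukx zqufu
Final line count: 9

Answer: 9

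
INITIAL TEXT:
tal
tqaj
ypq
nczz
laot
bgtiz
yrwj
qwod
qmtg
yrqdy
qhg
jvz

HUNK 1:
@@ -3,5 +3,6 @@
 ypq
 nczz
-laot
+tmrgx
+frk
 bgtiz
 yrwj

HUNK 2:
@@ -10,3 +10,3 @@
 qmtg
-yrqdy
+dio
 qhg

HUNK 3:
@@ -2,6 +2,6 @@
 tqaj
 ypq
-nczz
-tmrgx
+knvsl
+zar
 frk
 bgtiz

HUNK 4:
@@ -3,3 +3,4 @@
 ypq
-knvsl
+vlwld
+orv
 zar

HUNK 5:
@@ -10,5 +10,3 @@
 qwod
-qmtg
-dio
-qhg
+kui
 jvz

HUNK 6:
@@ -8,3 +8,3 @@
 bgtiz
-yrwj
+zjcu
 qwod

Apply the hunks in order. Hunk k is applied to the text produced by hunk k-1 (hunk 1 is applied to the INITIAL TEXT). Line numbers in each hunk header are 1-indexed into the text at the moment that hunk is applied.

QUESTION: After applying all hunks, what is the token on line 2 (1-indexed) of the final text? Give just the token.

Answer: tqaj

Derivation:
Hunk 1: at line 3 remove [laot] add [tmrgx,frk] -> 13 lines: tal tqaj ypq nczz tmrgx frk bgtiz yrwj qwod qmtg yrqdy qhg jvz
Hunk 2: at line 10 remove [yrqdy] add [dio] -> 13 lines: tal tqaj ypq nczz tmrgx frk bgtiz yrwj qwod qmtg dio qhg jvz
Hunk 3: at line 2 remove [nczz,tmrgx] add [knvsl,zar] -> 13 lines: tal tqaj ypq knvsl zar frk bgtiz yrwj qwod qmtg dio qhg jvz
Hunk 4: at line 3 remove [knvsl] add [vlwld,orv] -> 14 lines: tal tqaj ypq vlwld orv zar frk bgtiz yrwj qwod qmtg dio qhg jvz
Hunk 5: at line 10 remove [qmtg,dio,qhg] add [kui] -> 12 lines: tal tqaj ypq vlwld orv zar frk bgtiz yrwj qwod kui jvz
Hunk 6: at line 8 remove [yrwj] add [zjcu] -> 12 lines: tal tqaj ypq vlwld orv zar frk bgtiz zjcu qwod kui jvz
Final line 2: tqaj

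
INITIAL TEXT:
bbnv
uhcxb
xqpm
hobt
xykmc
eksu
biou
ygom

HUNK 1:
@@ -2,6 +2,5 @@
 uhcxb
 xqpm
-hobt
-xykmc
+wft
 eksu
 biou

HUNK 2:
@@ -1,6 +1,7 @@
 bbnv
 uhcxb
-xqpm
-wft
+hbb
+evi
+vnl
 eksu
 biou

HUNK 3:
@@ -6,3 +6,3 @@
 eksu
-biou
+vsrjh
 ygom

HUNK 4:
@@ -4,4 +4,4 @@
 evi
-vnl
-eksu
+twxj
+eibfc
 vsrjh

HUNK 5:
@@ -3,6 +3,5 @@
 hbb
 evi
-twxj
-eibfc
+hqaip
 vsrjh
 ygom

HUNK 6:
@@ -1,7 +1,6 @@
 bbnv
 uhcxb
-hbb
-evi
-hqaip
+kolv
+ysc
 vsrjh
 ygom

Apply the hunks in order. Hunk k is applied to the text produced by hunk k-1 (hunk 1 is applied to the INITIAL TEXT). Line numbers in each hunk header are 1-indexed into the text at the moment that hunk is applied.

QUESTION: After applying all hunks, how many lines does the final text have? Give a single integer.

Hunk 1: at line 2 remove [hobt,xykmc] add [wft] -> 7 lines: bbnv uhcxb xqpm wft eksu biou ygom
Hunk 2: at line 1 remove [xqpm,wft] add [hbb,evi,vnl] -> 8 lines: bbnv uhcxb hbb evi vnl eksu biou ygom
Hunk 3: at line 6 remove [biou] add [vsrjh] -> 8 lines: bbnv uhcxb hbb evi vnl eksu vsrjh ygom
Hunk 4: at line 4 remove [vnl,eksu] add [twxj,eibfc] -> 8 lines: bbnv uhcxb hbb evi twxj eibfc vsrjh ygom
Hunk 5: at line 3 remove [twxj,eibfc] add [hqaip] -> 7 lines: bbnv uhcxb hbb evi hqaip vsrjh ygom
Hunk 6: at line 1 remove [hbb,evi,hqaip] add [kolv,ysc] -> 6 lines: bbnv uhcxb kolv ysc vsrjh ygom
Final line count: 6

Answer: 6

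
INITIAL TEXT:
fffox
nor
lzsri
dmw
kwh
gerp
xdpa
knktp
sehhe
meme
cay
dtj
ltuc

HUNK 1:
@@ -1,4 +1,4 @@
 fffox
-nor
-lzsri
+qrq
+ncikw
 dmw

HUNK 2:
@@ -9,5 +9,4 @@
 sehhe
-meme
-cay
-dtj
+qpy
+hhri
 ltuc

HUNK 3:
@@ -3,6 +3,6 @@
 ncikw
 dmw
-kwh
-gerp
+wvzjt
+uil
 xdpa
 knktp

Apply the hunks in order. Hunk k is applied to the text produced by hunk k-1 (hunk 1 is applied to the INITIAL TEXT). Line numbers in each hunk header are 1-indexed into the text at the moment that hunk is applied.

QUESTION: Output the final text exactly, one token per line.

Answer: fffox
qrq
ncikw
dmw
wvzjt
uil
xdpa
knktp
sehhe
qpy
hhri
ltuc

Derivation:
Hunk 1: at line 1 remove [nor,lzsri] add [qrq,ncikw] -> 13 lines: fffox qrq ncikw dmw kwh gerp xdpa knktp sehhe meme cay dtj ltuc
Hunk 2: at line 9 remove [meme,cay,dtj] add [qpy,hhri] -> 12 lines: fffox qrq ncikw dmw kwh gerp xdpa knktp sehhe qpy hhri ltuc
Hunk 3: at line 3 remove [kwh,gerp] add [wvzjt,uil] -> 12 lines: fffox qrq ncikw dmw wvzjt uil xdpa knktp sehhe qpy hhri ltuc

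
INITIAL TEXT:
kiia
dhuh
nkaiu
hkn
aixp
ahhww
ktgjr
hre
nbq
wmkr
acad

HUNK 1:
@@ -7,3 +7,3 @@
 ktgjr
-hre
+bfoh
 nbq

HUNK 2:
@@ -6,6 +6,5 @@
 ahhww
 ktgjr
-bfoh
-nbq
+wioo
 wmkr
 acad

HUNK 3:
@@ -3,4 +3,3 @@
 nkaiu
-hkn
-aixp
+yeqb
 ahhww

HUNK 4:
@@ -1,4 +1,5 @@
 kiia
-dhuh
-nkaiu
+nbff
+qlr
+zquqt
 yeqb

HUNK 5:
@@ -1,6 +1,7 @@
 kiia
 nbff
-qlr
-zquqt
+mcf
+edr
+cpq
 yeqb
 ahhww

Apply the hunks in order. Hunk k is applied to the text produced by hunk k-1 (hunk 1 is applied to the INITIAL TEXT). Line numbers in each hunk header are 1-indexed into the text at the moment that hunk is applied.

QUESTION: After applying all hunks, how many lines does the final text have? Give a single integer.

Hunk 1: at line 7 remove [hre] add [bfoh] -> 11 lines: kiia dhuh nkaiu hkn aixp ahhww ktgjr bfoh nbq wmkr acad
Hunk 2: at line 6 remove [bfoh,nbq] add [wioo] -> 10 lines: kiia dhuh nkaiu hkn aixp ahhww ktgjr wioo wmkr acad
Hunk 3: at line 3 remove [hkn,aixp] add [yeqb] -> 9 lines: kiia dhuh nkaiu yeqb ahhww ktgjr wioo wmkr acad
Hunk 4: at line 1 remove [dhuh,nkaiu] add [nbff,qlr,zquqt] -> 10 lines: kiia nbff qlr zquqt yeqb ahhww ktgjr wioo wmkr acad
Hunk 5: at line 1 remove [qlr,zquqt] add [mcf,edr,cpq] -> 11 lines: kiia nbff mcf edr cpq yeqb ahhww ktgjr wioo wmkr acad
Final line count: 11

Answer: 11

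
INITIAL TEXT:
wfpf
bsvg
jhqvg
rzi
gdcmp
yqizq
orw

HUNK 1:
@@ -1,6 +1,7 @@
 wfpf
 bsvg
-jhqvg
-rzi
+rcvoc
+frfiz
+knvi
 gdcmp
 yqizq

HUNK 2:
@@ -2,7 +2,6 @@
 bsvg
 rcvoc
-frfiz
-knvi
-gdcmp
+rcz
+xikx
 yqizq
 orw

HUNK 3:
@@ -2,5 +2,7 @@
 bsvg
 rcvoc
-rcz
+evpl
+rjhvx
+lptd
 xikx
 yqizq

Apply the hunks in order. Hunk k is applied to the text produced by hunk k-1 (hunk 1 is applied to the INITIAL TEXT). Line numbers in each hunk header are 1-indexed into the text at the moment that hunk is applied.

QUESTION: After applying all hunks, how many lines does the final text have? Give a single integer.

Answer: 9

Derivation:
Hunk 1: at line 1 remove [jhqvg,rzi] add [rcvoc,frfiz,knvi] -> 8 lines: wfpf bsvg rcvoc frfiz knvi gdcmp yqizq orw
Hunk 2: at line 2 remove [frfiz,knvi,gdcmp] add [rcz,xikx] -> 7 lines: wfpf bsvg rcvoc rcz xikx yqizq orw
Hunk 3: at line 2 remove [rcz] add [evpl,rjhvx,lptd] -> 9 lines: wfpf bsvg rcvoc evpl rjhvx lptd xikx yqizq orw
Final line count: 9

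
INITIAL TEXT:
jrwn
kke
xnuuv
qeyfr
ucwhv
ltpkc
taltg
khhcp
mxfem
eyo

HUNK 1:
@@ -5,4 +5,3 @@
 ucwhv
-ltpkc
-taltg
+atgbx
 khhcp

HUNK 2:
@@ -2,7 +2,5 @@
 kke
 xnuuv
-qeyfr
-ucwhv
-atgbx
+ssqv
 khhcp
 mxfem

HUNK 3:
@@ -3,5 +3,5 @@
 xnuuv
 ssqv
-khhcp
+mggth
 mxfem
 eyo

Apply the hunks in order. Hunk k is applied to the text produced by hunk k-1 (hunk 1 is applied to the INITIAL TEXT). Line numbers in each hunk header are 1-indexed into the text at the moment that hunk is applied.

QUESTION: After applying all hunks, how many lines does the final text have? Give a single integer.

Answer: 7

Derivation:
Hunk 1: at line 5 remove [ltpkc,taltg] add [atgbx] -> 9 lines: jrwn kke xnuuv qeyfr ucwhv atgbx khhcp mxfem eyo
Hunk 2: at line 2 remove [qeyfr,ucwhv,atgbx] add [ssqv] -> 7 lines: jrwn kke xnuuv ssqv khhcp mxfem eyo
Hunk 3: at line 3 remove [khhcp] add [mggth] -> 7 lines: jrwn kke xnuuv ssqv mggth mxfem eyo
Final line count: 7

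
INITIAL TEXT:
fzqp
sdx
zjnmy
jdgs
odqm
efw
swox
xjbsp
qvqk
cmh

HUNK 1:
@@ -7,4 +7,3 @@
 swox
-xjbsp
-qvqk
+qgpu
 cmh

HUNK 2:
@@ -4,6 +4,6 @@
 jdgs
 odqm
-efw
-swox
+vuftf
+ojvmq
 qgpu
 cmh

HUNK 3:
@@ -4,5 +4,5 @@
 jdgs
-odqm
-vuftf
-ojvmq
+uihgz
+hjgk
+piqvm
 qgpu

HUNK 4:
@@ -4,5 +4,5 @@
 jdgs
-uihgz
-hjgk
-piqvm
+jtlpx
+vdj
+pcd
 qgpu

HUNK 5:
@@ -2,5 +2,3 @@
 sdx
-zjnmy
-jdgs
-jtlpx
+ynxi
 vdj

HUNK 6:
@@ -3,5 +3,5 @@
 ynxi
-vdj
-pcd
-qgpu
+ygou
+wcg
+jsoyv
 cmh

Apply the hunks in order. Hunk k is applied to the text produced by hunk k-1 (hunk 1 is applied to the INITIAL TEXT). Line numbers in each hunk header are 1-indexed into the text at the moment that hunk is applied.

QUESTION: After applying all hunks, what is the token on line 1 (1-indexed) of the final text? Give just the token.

Answer: fzqp

Derivation:
Hunk 1: at line 7 remove [xjbsp,qvqk] add [qgpu] -> 9 lines: fzqp sdx zjnmy jdgs odqm efw swox qgpu cmh
Hunk 2: at line 4 remove [efw,swox] add [vuftf,ojvmq] -> 9 lines: fzqp sdx zjnmy jdgs odqm vuftf ojvmq qgpu cmh
Hunk 3: at line 4 remove [odqm,vuftf,ojvmq] add [uihgz,hjgk,piqvm] -> 9 lines: fzqp sdx zjnmy jdgs uihgz hjgk piqvm qgpu cmh
Hunk 4: at line 4 remove [uihgz,hjgk,piqvm] add [jtlpx,vdj,pcd] -> 9 lines: fzqp sdx zjnmy jdgs jtlpx vdj pcd qgpu cmh
Hunk 5: at line 2 remove [zjnmy,jdgs,jtlpx] add [ynxi] -> 7 lines: fzqp sdx ynxi vdj pcd qgpu cmh
Hunk 6: at line 3 remove [vdj,pcd,qgpu] add [ygou,wcg,jsoyv] -> 7 lines: fzqp sdx ynxi ygou wcg jsoyv cmh
Final line 1: fzqp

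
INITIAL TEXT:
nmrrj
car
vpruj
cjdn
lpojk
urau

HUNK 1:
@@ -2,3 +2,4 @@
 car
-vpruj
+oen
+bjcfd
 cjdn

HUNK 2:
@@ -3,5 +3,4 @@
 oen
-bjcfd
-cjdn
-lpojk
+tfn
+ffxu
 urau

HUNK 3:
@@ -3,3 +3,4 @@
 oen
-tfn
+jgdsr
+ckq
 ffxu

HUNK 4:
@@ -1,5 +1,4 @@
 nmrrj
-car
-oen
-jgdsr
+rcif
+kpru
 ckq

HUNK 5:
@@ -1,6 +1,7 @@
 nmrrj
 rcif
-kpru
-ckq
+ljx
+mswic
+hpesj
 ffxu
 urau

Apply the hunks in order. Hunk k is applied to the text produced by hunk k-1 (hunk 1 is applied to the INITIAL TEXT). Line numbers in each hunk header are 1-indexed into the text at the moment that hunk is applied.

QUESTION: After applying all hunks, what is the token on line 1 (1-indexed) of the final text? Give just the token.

Hunk 1: at line 2 remove [vpruj] add [oen,bjcfd] -> 7 lines: nmrrj car oen bjcfd cjdn lpojk urau
Hunk 2: at line 3 remove [bjcfd,cjdn,lpojk] add [tfn,ffxu] -> 6 lines: nmrrj car oen tfn ffxu urau
Hunk 3: at line 3 remove [tfn] add [jgdsr,ckq] -> 7 lines: nmrrj car oen jgdsr ckq ffxu urau
Hunk 4: at line 1 remove [car,oen,jgdsr] add [rcif,kpru] -> 6 lines: nmrrj rcif kpru ckq ffxu urau
Hunk 5: at line 1 remove [kpru,ckq] add [ljx,mswic,hpesj] -> 7 lines: nmrrj rcif ljx mswic hpesj ffxu urau
Final line 1: nmrrj

Answer: nmrrj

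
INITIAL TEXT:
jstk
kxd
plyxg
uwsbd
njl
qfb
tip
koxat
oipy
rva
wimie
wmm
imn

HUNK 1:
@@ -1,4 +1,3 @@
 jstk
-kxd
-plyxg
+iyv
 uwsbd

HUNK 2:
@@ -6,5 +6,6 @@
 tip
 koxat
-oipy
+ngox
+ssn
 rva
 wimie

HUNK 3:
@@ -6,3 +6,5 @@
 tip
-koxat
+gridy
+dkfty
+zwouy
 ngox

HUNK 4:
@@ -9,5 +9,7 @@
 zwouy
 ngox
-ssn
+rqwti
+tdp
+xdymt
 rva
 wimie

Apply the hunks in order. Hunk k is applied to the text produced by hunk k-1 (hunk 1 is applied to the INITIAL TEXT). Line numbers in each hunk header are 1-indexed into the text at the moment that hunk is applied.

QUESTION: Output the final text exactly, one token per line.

Hunk 1: at line 1 remove [kxd,plyxg] add [iyv] -> 12 lines: jstk iyv uwsbd njl qfb tip koxat oipy rva wimie wmm imn
Hunk 2: at line 6 remove [oipy] add [ngox,ssn] -> 13 lines: jstk iyv uwsbd njl qfb tip koxat ngox ssn rva wimie wmm imn
Hunk 3: at line 6 remove [koxat] add [gridy,dkfty,zwouy] -> 15 lines: jstk iyv uwsbd njl qfb tip gridy dkfty zwouy ngox ssn rva wimie wmm imn
Hunk 4: at line 9 remove [ssn] add [rqwti,tdp,xdymt] -> 17 lines: jstk iyv uwsbd njl qfb tip gridy dkfty zwouy ngox rqwti tdp xdymt rva wimie wmm imn

Answer: jstk
iyv
uwsbd
njl
qfb
tip
gridy
dkfty
zwouy
ngox
rqwti
tdp
xdymt
rva
wimie
wmm
imn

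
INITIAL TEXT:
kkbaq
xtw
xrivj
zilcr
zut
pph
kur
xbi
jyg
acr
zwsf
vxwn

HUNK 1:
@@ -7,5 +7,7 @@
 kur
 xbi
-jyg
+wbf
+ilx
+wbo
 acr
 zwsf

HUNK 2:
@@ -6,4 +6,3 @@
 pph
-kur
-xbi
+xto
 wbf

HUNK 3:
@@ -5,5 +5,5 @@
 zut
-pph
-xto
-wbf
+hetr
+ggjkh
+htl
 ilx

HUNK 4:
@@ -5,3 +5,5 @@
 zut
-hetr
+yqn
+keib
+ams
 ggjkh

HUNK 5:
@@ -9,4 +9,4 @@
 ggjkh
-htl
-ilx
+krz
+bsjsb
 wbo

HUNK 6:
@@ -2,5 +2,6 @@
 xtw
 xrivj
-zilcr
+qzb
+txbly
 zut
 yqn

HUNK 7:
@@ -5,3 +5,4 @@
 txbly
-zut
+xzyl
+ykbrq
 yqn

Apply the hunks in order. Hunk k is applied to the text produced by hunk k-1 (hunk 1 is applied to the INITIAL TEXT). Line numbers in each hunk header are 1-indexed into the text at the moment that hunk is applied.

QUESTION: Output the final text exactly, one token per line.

Answer: kkbaq
xtw
xrivj
qzb
txbly
xzyl
ykbrq
yqn
keib
ams
ggjkh
krz
bsjsb
wbo
acr
zwsf
vxwn

Derivation:
Hunk 1: at line 7 remove [jyg] add [wbf,ilx,wbo] -> 14 lines: kkbaq xtw xrivj zilcr zut pph kur xbi wbf ilx wbo acr zwsf vxwn
Hunk 2: at line 6 remove [kur,xbi] add [xto] -> 13 lines: kkbaq xtw xrivj zilcr zut pph xto wbf ilx wbo acr zwsf vxwn
Hunk 3: at line 5 remove [pph,xto,wbf] add [hetr,ggjkh,htl] -> 13 lines: kkbaq xtw xrivj zilcr zut hetr ggjkh htl ilx wbo acr zwsf vxwn
Hunk 4: at line 5 remove [hetr] add [yqn,keib,ams] -> 15 lines: kkbaq xtw xrivj zilcr zut yqn keib ams ggjkh htl ilx wbo acr zwsf vxwn
Hunk 5: at line 9 remove [htl,ilx] add [krz,bsjsb] -> 15 lines: kkbaq xtw xrivj zilcr zut yqn keib ams ggjkh krz bsjsb wbo acr zwsf vxwn
Hunk 6: at line 2 remove [zilcr] add [qzb,txbly] -> 16 lines: kkbaq xtw xrivj qzb txbly zut yqn keib ams ggjkh krz bsjsb wbo acr zwsf vxwn
Hunk 7: at line 5 remove [zut] add [xzyl,ykbrq] -> 17 lines: kkbaq xtw xrivj qzb txbly xzyl ykbrq yqn keib ams ggjkh krz bsjsb wbo acr zwsf vxwn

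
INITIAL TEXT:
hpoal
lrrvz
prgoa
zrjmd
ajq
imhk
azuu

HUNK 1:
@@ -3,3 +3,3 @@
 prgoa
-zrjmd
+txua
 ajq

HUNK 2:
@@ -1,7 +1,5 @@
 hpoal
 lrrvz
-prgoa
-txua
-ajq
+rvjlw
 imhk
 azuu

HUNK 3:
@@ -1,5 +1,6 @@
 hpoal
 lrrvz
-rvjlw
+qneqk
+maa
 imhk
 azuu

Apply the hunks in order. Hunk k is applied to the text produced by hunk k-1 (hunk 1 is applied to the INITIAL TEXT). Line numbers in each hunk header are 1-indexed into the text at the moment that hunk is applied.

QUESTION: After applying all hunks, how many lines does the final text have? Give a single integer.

Answer: 6

Derivation:
Hunk 1: at line 3 remove [zrjmd] add [txua] -> 7 lines: hpoal lrrvz prgoa txua ajq imhk azuu
Hunk 2: at line 1 remove [prgoa,txua,ajq] add [rvjlw] -> 5 lines: hpoal lrrvz rvjlw imhk azuu
Hunk 3: at line 1 remove [rvjlw] add [qneqk,maa] -> 6 lines: hpoal lrrvz qneqk maa imhk azuu
Final line count: 6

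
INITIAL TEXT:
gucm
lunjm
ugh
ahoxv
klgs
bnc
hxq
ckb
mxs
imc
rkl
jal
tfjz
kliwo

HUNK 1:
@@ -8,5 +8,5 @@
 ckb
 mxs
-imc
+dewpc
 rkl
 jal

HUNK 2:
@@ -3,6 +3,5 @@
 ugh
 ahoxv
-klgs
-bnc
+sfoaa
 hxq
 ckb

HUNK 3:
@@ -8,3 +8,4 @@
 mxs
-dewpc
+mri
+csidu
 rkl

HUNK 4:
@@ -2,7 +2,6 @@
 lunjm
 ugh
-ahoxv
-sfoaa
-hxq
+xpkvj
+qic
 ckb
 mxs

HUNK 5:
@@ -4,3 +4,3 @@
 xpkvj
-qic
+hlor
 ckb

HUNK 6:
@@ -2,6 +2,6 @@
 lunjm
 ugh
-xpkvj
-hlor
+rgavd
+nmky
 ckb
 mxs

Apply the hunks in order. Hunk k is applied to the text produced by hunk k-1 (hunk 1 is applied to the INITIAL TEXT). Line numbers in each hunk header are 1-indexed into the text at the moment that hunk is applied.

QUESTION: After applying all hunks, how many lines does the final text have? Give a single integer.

Answer: 13

Derivation:
Hunk 1: at line 8 remove [imc] add [dewpc] -> 14 lines: gucm lunjm ugh ahoxv klgs bnc hxq ckb mxs dewpc rkl jal tfjz kliwo
Hunk 2: at line 3 remove [klgs,bnc] add [sfoaa] -> 13 lines: gucm lunjm ugh ahoxv sfoaa hxq ckb mxs dewpc rkl jal tfjz kliwo
Hunk 3: at line 8 remove [dewpc] add [mri,csidu] -> 14 lines: gucm lunjm ugh ahoxv sfoaa hxq ckb mxs mri csidu rkl jal tfjz kliwo
Hunk 4: at line 2 remove [ahoxv,sfoaa,hxq] add [xpkvj,qic] -> 13 lines: gucm lunjm ugh xpkvj qic ckb mxs mri csidu rkl jal tfjz kliwo
Hunk 5: at line 4 remove [qic] add [hlor] -> 13 lines: gucm lunjm ugh xpkvj hlor ckb mxs mri csidu rkl jal tfjz kliwo
Hunk 6: at line 2 remove [xpkvj,hlor] add [rgavd,nmky] -> 13 lines: gucm lunjm ugh rgavd nmky ckb mxs mri csidu rkl jal tfjz kliwo
Final line count: 13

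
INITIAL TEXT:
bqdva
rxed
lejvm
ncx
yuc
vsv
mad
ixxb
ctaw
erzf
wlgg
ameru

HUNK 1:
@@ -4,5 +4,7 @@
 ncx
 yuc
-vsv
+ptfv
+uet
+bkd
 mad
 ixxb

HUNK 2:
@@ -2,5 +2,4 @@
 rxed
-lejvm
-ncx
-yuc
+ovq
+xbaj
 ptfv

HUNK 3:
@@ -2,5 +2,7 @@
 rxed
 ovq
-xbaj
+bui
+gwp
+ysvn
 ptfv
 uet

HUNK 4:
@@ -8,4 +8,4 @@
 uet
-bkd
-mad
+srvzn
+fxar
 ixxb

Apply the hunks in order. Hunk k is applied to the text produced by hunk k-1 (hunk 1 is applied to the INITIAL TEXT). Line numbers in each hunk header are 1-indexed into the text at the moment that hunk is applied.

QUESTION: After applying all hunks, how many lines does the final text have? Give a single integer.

Answer: 15

Derivation:
Hunk 1: at line 4 remove [vsv] add [ptfv,uet,bkd] -> 14 lines: bqdva rxed lejvm ncx yuc ptfv uet bkd mad ixxb ctaw erzf wlgg ameru
Hunk 2: at line 2 remove [lejvm,ncx,yuc] add [ovq,xbaj] -> 13 lines: bqdva rxed ovq xbaj ptfv uet bkd mad ixxb ctaw erzf wlgg ameru
Hunk 3: at line 2 remove [xbaj] add [bui,gwp,ysvn] -> 15 lines: bqdva rxed ovq bui gwp ysvn ptfv uet bkd mad ixxb ctaw erzf wlgg ameru
Hunk 4: at line 8 remove [bkd,mad] add [srvzn,fxar] -> 15 lines: bqdva rxed ovq bui gwp ysvn ptfv uet srvzn fxar ixxb ctaw erzf wlgg ameru
Final line count: 15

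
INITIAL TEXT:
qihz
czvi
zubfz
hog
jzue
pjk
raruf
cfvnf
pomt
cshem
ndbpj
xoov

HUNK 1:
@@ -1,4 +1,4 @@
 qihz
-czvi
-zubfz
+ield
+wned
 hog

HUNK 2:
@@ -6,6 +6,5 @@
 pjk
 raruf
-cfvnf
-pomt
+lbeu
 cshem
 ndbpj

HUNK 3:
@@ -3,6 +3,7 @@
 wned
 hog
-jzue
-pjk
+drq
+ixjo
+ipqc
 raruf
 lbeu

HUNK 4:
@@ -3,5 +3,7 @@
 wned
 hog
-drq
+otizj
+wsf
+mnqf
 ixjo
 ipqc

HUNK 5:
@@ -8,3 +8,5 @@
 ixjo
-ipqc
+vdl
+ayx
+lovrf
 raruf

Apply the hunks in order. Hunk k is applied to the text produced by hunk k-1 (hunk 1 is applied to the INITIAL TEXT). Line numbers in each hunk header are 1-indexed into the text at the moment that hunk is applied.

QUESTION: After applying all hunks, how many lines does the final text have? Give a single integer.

Answer: 16

Derivation:
Hunk 1: at line 1 remove [czvi,zubfz] add [ield,wned] -> 12 lines: qihz ield wned hog jzue pjk raruf cfvnf pomt cshem ndbpj xoov
Hunk 2: at line 6 remove [cfvnf,pomt] add [lbeu] -> 11 lines: qihz ield wned hog jzue pjk raruf lbeu cshem ndbpj xoov
Hunk 3: at line 3 remove [jzue,pjk] add [drq,ixjo,ipqc] -> 12 lines: qihz ield wned hog drq ixjo ipqc raruf lbeu cshem ndbpj xoov
Hunk 4: at line 3 remove [drq] add [otizj,wsf,mnqf] -> 14 lines: qihz ield wned hog otizj wsf mnqf ixjo ipqc raruf lbeu cshem ndbpj xoov
Hunk 5: at line 8 remove [ipqc] add [vdl,ayx,lovrf] -> 16 lines: qihz ield wned hog otizj wsf mnqf ixjo vdl ayx lovrf raruf lbeu cshem ndbpj xoov
Final line count: 16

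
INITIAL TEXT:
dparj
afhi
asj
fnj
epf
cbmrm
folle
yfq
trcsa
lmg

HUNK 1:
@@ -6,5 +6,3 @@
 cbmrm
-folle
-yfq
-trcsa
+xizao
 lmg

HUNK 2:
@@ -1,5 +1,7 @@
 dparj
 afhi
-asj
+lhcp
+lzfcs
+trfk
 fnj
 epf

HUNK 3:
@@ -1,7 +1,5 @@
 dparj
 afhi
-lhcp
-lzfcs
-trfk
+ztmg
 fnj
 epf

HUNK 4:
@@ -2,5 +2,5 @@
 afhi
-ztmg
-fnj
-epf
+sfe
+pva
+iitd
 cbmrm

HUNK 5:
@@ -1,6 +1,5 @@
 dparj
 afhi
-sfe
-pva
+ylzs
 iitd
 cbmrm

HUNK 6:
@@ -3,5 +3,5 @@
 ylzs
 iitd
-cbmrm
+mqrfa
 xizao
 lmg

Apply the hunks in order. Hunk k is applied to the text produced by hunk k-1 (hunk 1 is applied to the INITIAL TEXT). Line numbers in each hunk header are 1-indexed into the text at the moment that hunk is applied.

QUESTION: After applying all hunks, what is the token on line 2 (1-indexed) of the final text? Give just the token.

Answer: afhi

Derivation:
Hunk 1: at line 6 remove [folle,yfq,trcsa] add [xizao] -> 8 lines: dparj afhi asj fnj epf cbmrm xizao lmg
Hunk 2: at line 1 remove [asj] add [lhcp,lzfcs,trfk] -> 10 lines: dparj afhi lhcp lzfcs trfk fnj epf cbmrm xizao lmg
Hunk 3: at line 1 remove [lhcp,lzfcs,trfk] add [ztmg] -> 8 lines: dparj afhi ztmg fnj epf cbmrm xizao lmg
Hunk 4: at line 2 remove [ztmg,fnj,epf] add [sfe,pva,iitd] -> 8 lines: dparj afhi sfe pva iitd cbmrm xizao lmg
Hunk 5: at line 1 remove [sfe,pva] add [ylzs] -> 7 lines: dparj afhi ylzs iitd cbmrm xizao lmg
Hunk 6: at line 3 remove [cbmrm] add [mqrfa] -> 7 lines: dparj afhi ylzs iitd mqrfa xizao lmg
Final line 2: afhi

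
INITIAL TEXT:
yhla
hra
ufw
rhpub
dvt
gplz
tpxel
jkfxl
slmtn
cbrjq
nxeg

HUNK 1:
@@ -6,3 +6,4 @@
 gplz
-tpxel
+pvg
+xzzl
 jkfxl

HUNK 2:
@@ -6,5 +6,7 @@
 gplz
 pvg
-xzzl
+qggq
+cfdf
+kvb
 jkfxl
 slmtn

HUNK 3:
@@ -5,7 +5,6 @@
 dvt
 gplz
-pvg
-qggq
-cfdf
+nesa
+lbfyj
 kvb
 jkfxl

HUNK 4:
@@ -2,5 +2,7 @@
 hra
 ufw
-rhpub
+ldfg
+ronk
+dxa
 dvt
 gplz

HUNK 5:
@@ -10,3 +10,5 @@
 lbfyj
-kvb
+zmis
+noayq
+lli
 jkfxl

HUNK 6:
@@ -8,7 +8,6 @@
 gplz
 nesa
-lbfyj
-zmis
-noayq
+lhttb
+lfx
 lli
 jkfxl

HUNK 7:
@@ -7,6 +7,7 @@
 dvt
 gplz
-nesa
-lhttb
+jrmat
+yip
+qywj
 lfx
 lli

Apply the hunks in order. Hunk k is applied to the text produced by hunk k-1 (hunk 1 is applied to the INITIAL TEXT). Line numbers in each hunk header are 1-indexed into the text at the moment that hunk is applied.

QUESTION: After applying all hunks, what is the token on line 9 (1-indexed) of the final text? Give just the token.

Answer: jrmat

Derivation:
Hunk 1: at line 6 remove [tpxel] add [pvg,xzzl] -> 12 lines: yhla hra ufw rhpub dvt gplz pvg xzzl jkfxl slmtn cbrjq nxeg
Hunk 2: at line 6 remove [xzzl] add [qggq,cfdf,kvb] -> 14 lines: yhla hra ufw rhpub dvt gplz pvg qggq cfdf kvb jkfxl slmtn cbrjq nxeg
Hunk 3: at line 5 remove [pvg,qggq,cfdf] add [nesa,lbfyj] -> 13 lines: yhla hra ufw rhpub dvt gplz nesa lbfyj kvb jkfxl slmtn cbrjq nxeg
Hunk 4: at line 2 remove [rhpub] add [ldfg,ronk,dxa] -> 15 lines: yhla hra ufw ldfg ronk dxa dvt gplz nesa lbfyj kvb jkfxl slmtn cbrjq nxeg
Hunk 5: at line 10 remove [kvb] add [zmis,noayq,lli] -> 17 lines: yhla hra ufw ldfg ronk dxa dvt gplz nesa lbfyj zmis noayq lli jkfxl slmtn cbrjq nxeg
Hunk 6: at line 8 remove [lbfyj,zmis,noayq] add [lhttb,lfx] -> 16 lines: yhla hra ufw ldfg ronk dxa dvt gplz nesa lhttb lfx lli jkfxl slmtn cbrjq nxeg
Hunk 7: at line 7 remove [nesa,lhttb] add [jrmat,yip,qywj] -> 17 lines: yhla hra ufw ldfg ronk dxa dvt gplz jrmat yip qywj lfx lli jkfxl slmtn cbrjq nxeg
Final line 9: jrmat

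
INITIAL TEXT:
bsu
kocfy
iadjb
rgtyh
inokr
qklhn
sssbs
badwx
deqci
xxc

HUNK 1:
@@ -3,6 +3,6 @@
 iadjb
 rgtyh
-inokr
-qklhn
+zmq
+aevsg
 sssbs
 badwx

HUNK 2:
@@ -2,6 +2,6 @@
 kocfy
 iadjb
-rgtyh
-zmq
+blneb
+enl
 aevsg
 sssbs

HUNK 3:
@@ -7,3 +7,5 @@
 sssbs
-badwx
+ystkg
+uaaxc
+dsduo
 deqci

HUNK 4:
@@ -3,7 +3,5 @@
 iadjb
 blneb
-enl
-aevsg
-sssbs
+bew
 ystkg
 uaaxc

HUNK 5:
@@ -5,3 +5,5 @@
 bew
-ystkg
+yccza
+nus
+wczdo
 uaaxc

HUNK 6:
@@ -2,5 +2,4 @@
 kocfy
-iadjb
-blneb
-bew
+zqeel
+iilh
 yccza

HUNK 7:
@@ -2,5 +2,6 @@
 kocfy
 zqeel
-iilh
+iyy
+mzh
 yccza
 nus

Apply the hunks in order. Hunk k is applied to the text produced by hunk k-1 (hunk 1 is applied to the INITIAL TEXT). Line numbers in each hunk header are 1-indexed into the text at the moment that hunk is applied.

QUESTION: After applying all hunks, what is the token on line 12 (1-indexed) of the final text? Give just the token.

Hunk 1: at line 3 remove [inokr,qklhn] add [zmq,aevsg] -> 10 lines: bsu kocfy iadjb rgtyh zmq aevsg sssbs badwx deqci xxc
Hunk 2: at line 2 remove [rgtyh,zmq] add [blneb,enl] -> 10 lines: bsu kocfy iadjb blneb enl aevsg sssbs badwx deqci xxc
Hunk 3: at line 7 remove [badwx] add [ystkg,uaaxc,dsduo] -> 12 lines: bsu kocfy iadjb blneb enl aevsg sssbs ystkg uaaxc dsduo deqci xxc
Hunk 4: at line 3 remove [enl,aevsg,sssbs] add [bew] -> 10 lines: bsu kocfy iadjb blneb bew ystkg uaaxc dsduo deqci xxc
Hunk 5: at line 5 remove [ystkg] add [yccza,nus,wczdo] -> 12 lines: bsu kocfy iadjb blneb bew yccza nus wczdo uaaxc dsduo deqci xxc
Hunk 6: at line 2 remove [iadjb,blneb,bew] add [zqeel,iilh] -> 11 lines: bsu kocfy zqeel iilh yccza nus wczdo uaaxc dsduo deqci xxc
Hunk 7: at line 2 remove [iilh] add [iyy,mzh] -> 12 lines: bsu kocfy zqeel iyy mzh yccza nus wczdo uaaxc dsduo deqci xxc
Final line 12: xxc

Answer: xxc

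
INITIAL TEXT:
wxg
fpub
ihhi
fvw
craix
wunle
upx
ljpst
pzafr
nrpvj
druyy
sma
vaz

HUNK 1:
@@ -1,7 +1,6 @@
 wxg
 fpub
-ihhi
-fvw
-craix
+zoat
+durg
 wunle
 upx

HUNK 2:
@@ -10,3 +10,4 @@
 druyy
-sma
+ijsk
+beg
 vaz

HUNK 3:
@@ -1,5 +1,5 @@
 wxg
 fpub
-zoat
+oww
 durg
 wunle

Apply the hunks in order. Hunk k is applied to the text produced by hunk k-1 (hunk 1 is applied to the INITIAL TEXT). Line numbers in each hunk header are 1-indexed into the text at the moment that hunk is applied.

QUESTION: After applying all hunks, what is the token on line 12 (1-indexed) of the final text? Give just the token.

Hunk 1: at line 1 remove [ihhi,fvw,craix] add [zoat,durg] -> 12 lines: wxg fpub zoat durg wunle upx ljpst pzafr nrpvj druyy sma vaz
Hunk 2: at line 10 remove [sma] add [ijsk,beg] -> 13 lines: wxg fpub zoat durg wunle upx ljpst pzafr nrpvj druyy ijsk beg vaz
Hunk 3: at line 1 remove [zoat] add [oww] -> 13 lines: wxg fpub oww durg wunle upx ljpst pzafr nrpvj druyy ijsk beg vaz
Final line 12: beg

Answer: beg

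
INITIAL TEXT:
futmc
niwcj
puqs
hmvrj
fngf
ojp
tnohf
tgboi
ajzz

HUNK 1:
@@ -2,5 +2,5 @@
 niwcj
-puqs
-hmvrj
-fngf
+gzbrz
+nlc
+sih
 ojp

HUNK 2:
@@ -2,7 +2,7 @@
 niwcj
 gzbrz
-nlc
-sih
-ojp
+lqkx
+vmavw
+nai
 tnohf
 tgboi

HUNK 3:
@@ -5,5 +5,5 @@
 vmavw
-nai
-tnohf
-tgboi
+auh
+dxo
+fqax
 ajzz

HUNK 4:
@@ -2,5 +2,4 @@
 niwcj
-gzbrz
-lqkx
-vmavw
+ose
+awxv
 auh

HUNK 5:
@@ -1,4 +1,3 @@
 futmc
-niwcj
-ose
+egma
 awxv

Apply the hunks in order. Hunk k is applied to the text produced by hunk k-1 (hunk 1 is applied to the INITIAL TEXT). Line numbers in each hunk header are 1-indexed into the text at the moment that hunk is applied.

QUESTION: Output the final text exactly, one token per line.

Hunk 1: at line 2 remove [puqs,hmvrj,fngf] add [gzbrz,nlc,sih] -> 9 lines: futmc niwcj gzbrz nlc sih ojp tnohf tgboi ajzz
Hunk 2: at line 2 remove [nlc,sih,ojp] add [lqkx,vmavw,nai] -> 9 lines: futmc niwcj gzbrz lqkx vmavw nai tnohf tgboi ajzz
Hunk 3: at line 5 remove [nai,tnohf,tgboi] add [auh,dxo,fqax] -> 9 lines: futmc niwcj gzbrz lqkx vmavw auh dxo fqax ajzz
Hunk 4: at line 2 remove [gzbrz,lqkx,vmavw] add [ose,awxv] -> 8 lines: futmc niwcj ose awxv auh dxo fqax ajzz
Hunk 5: at line 1 remove [niwcj,ose] add [egma] -> 7 lines: futmc egma awxv auh dxo fqax ajzz

Answer: futmc
egma
awxv
auh
dxo
fqax
ajzz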